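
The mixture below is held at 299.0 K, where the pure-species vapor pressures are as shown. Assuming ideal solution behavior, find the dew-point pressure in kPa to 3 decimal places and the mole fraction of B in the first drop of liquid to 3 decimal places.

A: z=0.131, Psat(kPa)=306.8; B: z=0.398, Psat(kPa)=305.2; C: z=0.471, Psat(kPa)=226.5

Pdew = 262.431 kPa, x_B = 0.342

At the dew point ψ → 1, so Σzᵢ/Kᵢ = 1 with Kᵢ = Pᵢˢᵃᵗ/P ⇒ 1/P = Σzᵢ/Pᵢˢᵃᵗ.
1/P = 0.131/306.8 + 0.398/305.2 + 0.471/226.5 = 0.003811 ⇒ P = 262.431 kPa
xᵢ = zᵢP/Pᵢˢᵃᵗ ⇒ x_B = 0.398·262.431/305.2 = 0.342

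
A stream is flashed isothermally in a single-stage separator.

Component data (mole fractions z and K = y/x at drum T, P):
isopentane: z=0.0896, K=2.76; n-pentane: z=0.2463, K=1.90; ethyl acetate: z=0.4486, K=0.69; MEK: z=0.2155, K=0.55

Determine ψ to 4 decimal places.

Rachford–Rice: g(ψ) = Σ zᵢ(Kᵢ−1)/(1+ψ(Kᵢ−1)) = 0.
Check two-phase: ΣzᵢKᵢ = 1.1433 > 1 and Σzᵢ/Kᵢ = 1.2041 > 1, so g(0) = 0.1433 > 0 and g(1) = -0.2041 < 0.
Newton iteration, ψ⁰ = 0.5:
  ψ = 0.5000: g = -0.05295, g' = -0.3064 → ψ = 0.3272
  ψ = 0.3272: g = 0.00282, g' = -0.3442 → ψ = 0.3354
Converged at ψ = 0.3354.

ψ = 0.3354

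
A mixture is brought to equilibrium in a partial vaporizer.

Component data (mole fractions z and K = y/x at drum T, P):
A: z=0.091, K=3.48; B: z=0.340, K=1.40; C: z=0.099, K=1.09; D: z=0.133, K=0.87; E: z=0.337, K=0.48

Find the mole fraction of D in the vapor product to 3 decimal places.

Rachford–Rice: g(β) = Σ zᵢ(Kᵢ−1)/(1+β(Kᵢ−1)) = 0.
Feasibility: ΣzᵢKᵢ = 1.178, Σzᵢ/Kᵢ = 1.215 — both > 1, two phases present.
Newton–Raphson from β = 0.65:
  β = 0.650: g = -0.0808, g' = -0.328 → β = 0.403
  β = 0.403: g = -0.0014, g' = -0.329 → β = 0.399
Converged at β = 0.399.
Compositions from xᵢ = zᵢ/(1+β(Kᵢ−1)), yᵢ = Kᵢxᵢ:
  A: x = 0.046, y = 0.159
  B: x = 0.293, y = 0.411
  C: x = 0.096, y = 0.104
  D: x = 0.140, y = 0.122
  E: x = 0.425, y = 0.204

y_D = 0.122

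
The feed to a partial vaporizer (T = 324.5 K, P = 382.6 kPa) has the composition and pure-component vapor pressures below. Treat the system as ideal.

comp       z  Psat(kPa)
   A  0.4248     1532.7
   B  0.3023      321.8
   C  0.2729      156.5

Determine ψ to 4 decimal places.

ψ = 0.8206

Raoult's law: Kᵢ = Pᵢˢᵃᵗ/P = Pᵢˢᵃᵗ/382.6.
  K_A = 1532.7/382.6 = 4.006012, K_B = 321.8/382.6 = 0.841087, K_C = 156.5/382.6 = 0.409043
Rachford–Rice: g(ψ) = Σ zᵢ(Kᵢ−1)/(1+ψ(Kᵢ−1)) = 0.
Feasibility: ΣzᵢKᵢ = 2.0676, Σzᵢ/Kᵢ = 1.1326 — both > 1, two phases present.
Newton–Raphson from ψ = 0.5:
  ψ = 0.5000: g = 0.22907, g' = -0.8137 → ψ = 0.7815
  ψ = 0.7815: g = 0.02674, g' = -0.6812 → ψ = 0.8208
  ψ = 0.8208: g = -0.00013, g' = -0.6888 → ψ = 0.8206
Converged at ψ = 0.8206.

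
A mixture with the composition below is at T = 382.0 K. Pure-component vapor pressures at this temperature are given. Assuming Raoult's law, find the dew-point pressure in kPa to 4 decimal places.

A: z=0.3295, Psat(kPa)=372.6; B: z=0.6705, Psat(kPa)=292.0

Pdew = 314.4101 kPa

At the dew point ψ → 1, so Σzᵢ/Kᵢ = 1 with Kᵢ = Pᵢˢᵃᵗ/P ⇒ 1/P = Σzᵢ/Pᵢˢᵃᵗ.
1/P = 0.3295/372.6 + 0.6705/292.0 = 0.0031806 ⇒ P = 314.4101 kPa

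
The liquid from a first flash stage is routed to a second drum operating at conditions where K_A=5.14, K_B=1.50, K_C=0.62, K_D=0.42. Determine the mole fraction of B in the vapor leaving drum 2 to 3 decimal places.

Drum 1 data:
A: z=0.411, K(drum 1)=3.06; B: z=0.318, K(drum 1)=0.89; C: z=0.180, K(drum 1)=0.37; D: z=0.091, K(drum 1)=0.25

y_B (drum 2) = 0.385

Drum 1:
Let ψ₁ = V/F and solve Σ zᵢ(Kᵢ−1)/(1+ψ₁(Kᵢ−1)) = 0.
g(0) = ΣzᵢKᵢ − 1 = 0.630 and g(1) = 1 − Σzᵢ/Kᵢ = -0.342, so a root lies in (0, 1).
Newton–Raphson from ψ₁ = 0.5:
  ψ₁ = 0.500: g = 0.1053, g' = -0.711 → ψ₁ = 0.648
  ψ₁ = 0.648: g = 0.0004, g' = -0.722 → ψ₁ = 0.649
Converged at ψ₁ = 0.649.
Drum-1 compositions:
  A: x = 0.176, y = 0.538
  B: x = 0.342, y = 0.305
  C: x = 0.304, y = 0.113
  D: x = 0.177, y = 0.044
Drum-2 feed = drum-1 liquid: z₂ = (0.1759, 0.3424, 0.3044, 0.1772).
Drum 2:
Iterate (Newton) starting at ψ₂ = 0.33:
  ψ₂ = 0.330: g = 0.1954, g' = -0.750 → ψ₂ = 0.590
  ψ₂ = 0.590: g = 0.0382, g' = -0.516 → ψ₂ = 0.664
  ψ₂ = 0.664: g = 0.0007, g' = -0.499 → ψ₂ = 0.666
Converged at ψ₂ = 0.666.
  A: x = 0.047, y = 0.241
  B: x = 0.257, y = 0.385
  C: x = 0.408, y = 0.253
  D: x = 0.289, y = 0.121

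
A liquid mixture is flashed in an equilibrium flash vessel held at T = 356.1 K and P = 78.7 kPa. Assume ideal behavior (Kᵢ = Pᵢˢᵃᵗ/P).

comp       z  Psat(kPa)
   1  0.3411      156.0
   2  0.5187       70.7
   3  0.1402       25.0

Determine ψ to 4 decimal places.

Raoult's law: Kᵢ = Pᵢˢᵃᵗ/P = Pᵢˢᵃᵗ/78.7.
  K_1 = 156.0/78.7 = 1.982211, K_2 = 70.7/78.7 = 0.898348, K_3 = 25.0/78.7 = 0.317662
Let ψ = V/F and solve Σ zᵢ(Kᵢ−1)/(1+ψ(Kᵢ−1)) = 0.
Check two-phase: ΣzᵢKᵢ = 1.1866 > 1 and Σzᵢ/Kᵢ = 1.1908 > 1, so g(0) = 0.1866 > 0 and g(1) = -0.1908 < 0.
Iterate (Newton) starting at ψ = 0.56:
  ψ = 0.5600: g = 0.00541, g' = -0.3140 → ψ = 0.5772
  ψ = 0.5772: g = -0.00003, g' = -0.3177 → ψ = 0.5771
Converged at ψ = 0.5771.

ψ = 0.5771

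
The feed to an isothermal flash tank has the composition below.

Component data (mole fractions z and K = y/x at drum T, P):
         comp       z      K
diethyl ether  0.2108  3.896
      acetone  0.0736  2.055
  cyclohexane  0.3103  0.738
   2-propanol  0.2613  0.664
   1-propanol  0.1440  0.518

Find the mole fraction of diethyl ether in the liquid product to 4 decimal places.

x_diethyl ether = 0.0840

Rachford–Rice: g(V/F) = Σ zᵢ(Kᵢ−1)/(1+V/F(Kᵢ−1)) = 0.
Feasibility: ΣzᵢKᵢ = 1.4496, Σzᵢ/Kᵢ = 1.1819 — both > 1, two phases present.
Iterate (Newton) starting at V/F = 0.5:
  V/F = 0.5000: g = 0.00969, g' = -0.4590 → V/F = 0.5211
  V/F = 0.5211: g = 0.00013, g' = -0.4465 → V/F = 0.5214
Converged at V/F = 0.5214.
Compositions from xᵢ = zᵢ/(1+V/F(Kᵢ−1)), yᵢ = Kᵢxᵢ:
  diethyl ether: x = 0.0840, y = 0.3272
  acetone: x = 0.0475, y = 0.0976
  cyclohexane: x = 0.3594, y = 0.2652
  2-propanol: x = 0.3168, y = 0.2104
  1-propanol: x = 0.1923, y = 0.0996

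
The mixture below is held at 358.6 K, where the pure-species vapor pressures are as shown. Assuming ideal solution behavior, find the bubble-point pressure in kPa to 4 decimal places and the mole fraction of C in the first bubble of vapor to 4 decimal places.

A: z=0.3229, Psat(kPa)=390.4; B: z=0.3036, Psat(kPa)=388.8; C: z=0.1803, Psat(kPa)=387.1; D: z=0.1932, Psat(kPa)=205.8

Pbub = 353.6545 kPa, y_C = 0.1974

At the bubble point ψ → 0, so ΣzᵢKᵢ = 1 with Kᵢ = Pᵢˢᵃᵗ/P ⇒ P = ΣzᵢPᵢˢᵃᵗ.
P = 0.3229·390.4 + 0.3036·388.8 + 0.1803·387.1 + 0.1932·205.8 = 353.6545 kPa
yᵢ = zᵢPᵢˢᵃᵗ/P ⇒ y_C = 0.1803·387.1/353.6545 = 0.1974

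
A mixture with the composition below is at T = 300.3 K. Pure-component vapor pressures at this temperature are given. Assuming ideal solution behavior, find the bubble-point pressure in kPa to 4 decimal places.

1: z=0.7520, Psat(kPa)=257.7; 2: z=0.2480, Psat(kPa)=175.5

Pbub = 237.3144 kPa

At the bubble point ψ → 0, so ΣzᵢKᵢ = 1 with Kᵢ = Pᵢˢᵃᵗ/P ⇒ P = ΣzᵢPᵢˢᵃᵗ.
P = 0.7520·257.7 + 0.2480·175.5 = 237.3144 kPa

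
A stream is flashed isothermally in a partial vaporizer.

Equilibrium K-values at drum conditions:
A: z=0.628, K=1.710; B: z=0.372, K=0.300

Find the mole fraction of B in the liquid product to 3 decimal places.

x_B = 0.504

Binary case is linear: z₁(K₁−1)(1+V/F(K₂−1)) + z₂(K₂−1)(1+V/F(K₁−1)) = 0
⇒ V/F = [z₁(K₁−1)+z₂(K₂−1)] / [−(K₁−1)(K₂−1)] = 0.1855/0.4970 = 0.373
Compositions from xᵢ = zᵢ/(1+V/F(Kᵢ−1)), yᵢ = Kᵢxᵢ:
  A: x = 0.496, y = 0.849
  B: x = 0.504, y = 0.151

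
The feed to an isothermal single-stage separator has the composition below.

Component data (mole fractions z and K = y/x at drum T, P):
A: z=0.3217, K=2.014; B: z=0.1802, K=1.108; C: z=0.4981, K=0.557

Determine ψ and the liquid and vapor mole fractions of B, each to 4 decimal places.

ψ = 0.3449, x_B = 0.1737, y_B = 0.1925

Rachford–Rice: g(ψ) = Σ zᵢ(Kᵢ−1)/(1+ψ(Kᵢ−1)) = 0.
g(0) = ΣzᵢKᵢ − 1 = 0.1250 and g(1) = 1 − Σzᵢ/Kᵢ = -0.2166, so a root lies in (0, 1).
Newton–Raphson from ψ = 0.54:
  ψ = 0.5400: g = -0.06087, g' = -0.3089 → ψ = 0.3429
  ψ = 0.3429: g = 0.00062, g' = -0.3200 → ψ = 0.3449
Converged at ψ = 0.3449.
Compositions from xᵢ = zᵢ/(1+ψ(Kᵢ−1)), yᵢ = Kᵢxᵢ:
  A: x = 0.2383, y = 0.4800
  B: x = 0.1737, y = 0.1925
  C: x = 0.5879, y = 0.3275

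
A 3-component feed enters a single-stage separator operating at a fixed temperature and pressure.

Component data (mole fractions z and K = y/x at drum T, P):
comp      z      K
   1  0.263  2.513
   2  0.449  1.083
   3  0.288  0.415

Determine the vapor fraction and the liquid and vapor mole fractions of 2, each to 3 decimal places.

Iterate (Newton) starting at ψ = 0.5:
  ψ = 0.500: g = 0.0242, g' = -0.395 → ψ = 0.561
Converged at ψ = 0.561.
Compositions from xᵢ = zᵢ/(1+ψ(Kᵢ−1)), yᵢ = Kᵢxᵢ:
  1: x = 0.142, y = 0.357
  2: x = 0.429, y = 0.465
  3: x = 0.429, y = 0.178

ψ = 0.561, x_2 = 0.429, y_2 = 0.465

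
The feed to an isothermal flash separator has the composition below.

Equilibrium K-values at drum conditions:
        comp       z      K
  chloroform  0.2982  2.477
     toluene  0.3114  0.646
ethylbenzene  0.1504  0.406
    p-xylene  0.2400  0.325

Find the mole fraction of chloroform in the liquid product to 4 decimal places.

Let ψ = V/F and solve Σ zᵢ(Kᵢ−1)/(1+ψ(Kᵢ−1)) = 0.
g(0) = ΣzᵢKᵢ − 1 = 0.0789 and g(1) = 1 − Σzᵢ/Kᵢ = -0.7113, so a root lies in (0, 1).
Newton iteration, ψ⁰ = 0.5:
  ψ = 0.5000: g = -0.25221, g' = -0.6294 → ψ = 0.0993
  ψ = 0.0993: g = 0.00130, g' = -0.7223 → ψ = 0.1011
Converged at ψ = 0.1011.
Compositions from xᵢ = zᵢ/(1+ψ(Kᵢ−1)), yᵢ = Kᵢxᵢ:
  chloroform: x = 0.2595, y = 0.6427
  toluene: x = 0.3230, y = 0.2086
  ethylbenzene: x = 0.1600, y = 0.0650
  p-xylene: x = 0.2576, y = 0.0837

x_chloroform = 0.2595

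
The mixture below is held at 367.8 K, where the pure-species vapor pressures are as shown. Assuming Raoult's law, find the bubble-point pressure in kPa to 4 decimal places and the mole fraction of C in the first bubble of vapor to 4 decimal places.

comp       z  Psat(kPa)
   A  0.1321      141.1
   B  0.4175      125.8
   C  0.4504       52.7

Pbub = 94.8969 kPa, y_C = 0.2501

At the bubble point ψ → 0, so ΣzᵢKᵢ = 1 with Kᵢ = Pᵢˢᵃᵗ/P ⇒ P = ΣzᵢPᵢˢᵃᵗ.
P = 0.1321·141.1 + 0.4175·125.8 + 0.4504·52.7 = 94.8969 kPa
yᵢ = zᵢPᵢˢᵃᵗ/P ⇒ y_C = 0.4504·52.7/94.8969 = 0.2501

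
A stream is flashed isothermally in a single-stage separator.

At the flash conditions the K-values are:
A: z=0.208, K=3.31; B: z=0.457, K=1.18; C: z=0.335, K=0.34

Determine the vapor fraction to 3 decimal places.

Material balance + equilibrium reduce to Σ zᵢ(Kᵢ−1)/(1+ψ(Kᵢ−1)) = 0.
Feasibility: ΣzᵢKᵢ = 1.342, Σzᵢ/Kᵢ = 1.435 — both > 1, two phases present.
Newton iteration, ψ⁰ = 0.5:
  ψ = 0.500: g = -0.0316, g' = -0.577 → ψ = 0.445
Converged at ψ = 0.445.

ψ = 0.445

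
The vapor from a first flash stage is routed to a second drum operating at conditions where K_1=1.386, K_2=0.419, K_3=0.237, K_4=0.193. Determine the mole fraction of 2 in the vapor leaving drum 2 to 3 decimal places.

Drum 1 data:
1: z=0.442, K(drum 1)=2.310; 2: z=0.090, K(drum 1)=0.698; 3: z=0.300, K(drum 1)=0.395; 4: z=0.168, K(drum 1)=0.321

y_2 (drum 2) = 0.034

Drum 1:
Rachford–Rice: g(ψ₁) = Σ zᵢ(Kᵢ−1)/(1+ψ₁(Kᵢ−1)) = 0.
g(0) = ΣzᵢKᵢ − 1 = 0.256 and g(1) = 1 − Σzᵢ/Kᵢ = -0.603, so a root lies in (0, 1).
Newton–Raphson from ψ₁ = 0.5:
  ψ₁ = 0.500: g = -0.1151, g' = -0.692 → ψ₁ = 0.334
  ψ₁ = 0.334: g = -0.0022, g' = -0.679 → ψ₁ = 0.330
Converged at ψ₁ = 0.330.
Drum-1 compositions:
  1: x = 0.308, y = 0.713
  2: x = 0.100, y = 0.070
  3: x = 0.375, y = 0.148
  4: x = 0.217, y = 0.070
Drum-2 feed = drum-1 vapor: z₂ = (0.7126, 0.0698, 0.1481, 0.0695).
Drum 2:
Let ψ₂ = V/F and solve Σ zᵢ(Kᵢ−1)/(1+ψ₂(Kᵢ−1)) = 0.
g(0) = ΣzᵢKᵢ − 1 = 0.065 and g(1) = 1 − Σzᵢ/Kᵢ = -0.666, so a root lies in (0, 1).
Iterate (Newton) starting at ψ₂ = 0.5:
  ψ₂ = 0.500: g = -0.1034, g' = -0.474 → ψ₂ = 0.282
  ψ₂ = 0.282: g = -0.0170, g' = -0.336 → ψ₂ = 0.231
  ψ₂ = 0.231: g = -0.0005, g' = -0.316 → ψ₂ = 0.230
Converged at ψ₂ = 0.230.
  1: x = 0.655, y = 0.907
  2: x = 0.081, y = 0.034
  3: x = 0.180, y = 0.043
  4: x = 0.085, y = 0.016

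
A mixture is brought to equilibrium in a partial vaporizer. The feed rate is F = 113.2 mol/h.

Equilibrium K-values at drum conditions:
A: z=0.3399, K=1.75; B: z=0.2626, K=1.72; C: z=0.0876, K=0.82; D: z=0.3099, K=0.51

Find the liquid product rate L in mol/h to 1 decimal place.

L = 18.9 mol/h

Let ψ = V/F and solve Σ zᵢ(Kᵢ−1)/(1+ψ(Kᵢ−1)) = 0.
g(0) = ΣzᵢKᵢ − 1 = 0.2764 and g(1) = 1 − Σzᵢ/Kᵢ = -0.0614, so a root lies in (0, 1).
Newton iteration, ψ⁰ = 0.5:
  ψ = 0.5000: g = 0.10597, g' = -0.3087 → ψ = 0.8433
  ψ = 0.8433: g = -0.00357, g' = -0.3445 → ψ = 0.8329
Converged at ψ = 0.8329.
Then V = ψ·F = 0.8329·113.2 = 94.3 mol/h and L = F − V = 18.9 mol/h.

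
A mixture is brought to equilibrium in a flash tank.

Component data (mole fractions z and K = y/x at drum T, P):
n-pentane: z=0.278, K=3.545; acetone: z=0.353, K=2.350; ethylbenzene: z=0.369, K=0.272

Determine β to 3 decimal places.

β = 0.659

Newton–Raphson from β = 0.5:
  β = 0.500: g = 0.1735, g' = -1.061 → β = 0.663
  β = 0.663: g = -0.0050, g' = -1.160 → β = 0.659
Converged at β = 0.659.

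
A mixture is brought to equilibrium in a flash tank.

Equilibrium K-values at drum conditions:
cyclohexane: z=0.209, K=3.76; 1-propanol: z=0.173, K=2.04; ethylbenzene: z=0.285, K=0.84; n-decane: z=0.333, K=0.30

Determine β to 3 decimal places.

Rachford–Rice: g(β) = Σ zᵢ(Kᵢ−1)/(1+β(Kᵢ−1)) = 0.
Check two-phase: ΣzᵢKᵢ = 1.478 > 1 and Σzᵢ/Kᵢ = 1.590 > 1, so g(0) = 0.478 > 0 and g(1) = -0.590 < 0.
Newton–Raphson from β = 0.5:
  β = 0.500: g = -0.0474, g' = -0.757 → β = 0.437
Converged at β = 0.437.

β = 0.437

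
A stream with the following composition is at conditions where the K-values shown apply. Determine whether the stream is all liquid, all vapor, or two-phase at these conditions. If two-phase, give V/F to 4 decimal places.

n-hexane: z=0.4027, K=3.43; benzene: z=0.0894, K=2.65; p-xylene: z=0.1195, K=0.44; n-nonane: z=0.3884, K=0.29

ΣzᵢKᵢ = 1.7834; Σzᵢ/Kᵢ = 1.7620.
Both exceed 1, so a two-phase solution exists.
Material balance + equilibrium reduce to Σ zᵢ(Kᵢ−1)/(1+ψ(Kᵢ−1)) = 0.
Newton–Raphson from ψ = 0.5:
  ψ = 0.5000: g = 0.00213, g' = -1.1007 → ψ = 0.5019
Converged at ψ = 0.5019.

two-phase, V/F = 0.5019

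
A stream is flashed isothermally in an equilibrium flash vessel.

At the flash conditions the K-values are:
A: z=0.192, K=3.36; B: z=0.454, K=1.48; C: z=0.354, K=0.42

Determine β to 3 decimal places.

Rachford–Rice: g(β) = Σ zᵢ(Kᵢ−1)/(1+β(Kᵢ−1)) = 0.
Check two-phase: ΣzᵢKᵢ = 1.466 > 1 and Σzᵢ/Kᵢ = 1.207 > 1, so g(0) = 0.466 > 0 and g(1) = -0.207 < 0.
Iterate (Newton) starting at β = 0.5:
  β = 0.500: g = 0.0944, g' = -0.529 → β = 0.678
  β = 0.678: g = 0.0001, g' = -0.541 → β = 0.679
Converged at β = 0.679.

β = 0.679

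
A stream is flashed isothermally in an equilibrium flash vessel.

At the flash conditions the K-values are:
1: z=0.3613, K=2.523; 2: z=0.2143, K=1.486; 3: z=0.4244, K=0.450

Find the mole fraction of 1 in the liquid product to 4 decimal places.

Material balance + equilibrium reduce to Σ zᵢ(Kᵢ−1)/(1+ψ(Kᵢ−1)) = 0.
g(0) = ΣzᵢKᵢ − 1 = 0.4210 and g(1) = 1 − Σzᵢ/Kᵢ = -0.2305, so a root lies in (0, 1).
Newton–Raphson from ψ = 0.5:
  ψ = 0.5000: g = 0.07421, g' = -0.5471 → ψ = 0.6356
  ψ = 0.6356: g = 0.00027, g' = -0.5494 → ψ = 0.6361
Converged at ψ = 0.6361.
Compositions from xᵢ = zᵢ/(1+ψ(Kᵢ−1)), yᵢ = Kᵢxᵢ:
  1: x = 0.1835, y = 0.4630
  2: x = 0.1637, y = 0.2432
  3: x = 0.6528, y = 0.2938

x_1 = 0.1835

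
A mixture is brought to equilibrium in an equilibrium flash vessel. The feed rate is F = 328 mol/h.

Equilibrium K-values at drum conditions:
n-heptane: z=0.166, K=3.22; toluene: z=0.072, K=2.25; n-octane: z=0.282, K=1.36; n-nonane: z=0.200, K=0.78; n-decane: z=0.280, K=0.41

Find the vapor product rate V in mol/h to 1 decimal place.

Material balance + equilibrium reduce to Σ zᵢ(Kᵢ−1)/(1+ψ(Kᵢ−1)) = 0.
Feasibility: ΣzᵢKᵢ = 1.351, Σzᵢ/Kᵢ = 1.230 — both > 1, two phases present.
Newton–Raphson from ψ = 0.5:
  ψ = 0.500: g = 0.0323, g' = -0.461 → ψ = 0.570
  ψ = 0.570: g = 0.0002, g' = -0.457 → ψ = 0.571
Converged at ψ = 0.571.
Then V = ψ·F = 0.5705·328 = 187.1 mol/h and L = F − V = 140.9 mol/h.

V = 187.1 mol/h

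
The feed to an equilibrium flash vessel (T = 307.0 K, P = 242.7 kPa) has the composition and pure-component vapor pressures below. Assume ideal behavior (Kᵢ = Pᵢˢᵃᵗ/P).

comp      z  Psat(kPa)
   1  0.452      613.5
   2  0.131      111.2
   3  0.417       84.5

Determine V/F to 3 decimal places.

Raoult's law: Kᵢ = Pᵢˢᵃᵗ/P = Pᵢˢᵃᵗ/242.7.
  K_1 = 613.5/242.7 = 2.52781, K_2 = 111.2/242.7 = 0.45818, K_3 = 84.5/242.7 = 0.34817
Rachford–Rice: g(V/F) = Σ zᵢ(Kᵢ−1)/(1+V/F(Kᵢ−1)) = 0.
Feasibility: ΣzᵢKᵢ = 1.348, Σzᵢ/Kᵢ = 1.662 — both > 1, two phases present.
Iterate (Newton) starting at V/F = 0.5:
  V/F = 0.500: g = -0.1091, g' = -0.801 → V/F = 0.364
  V/F = 0.364: g = -0.0009, g' = -0.800 → V/F = 0.363
Converged at V/F = 0.363.

V/F = 0.363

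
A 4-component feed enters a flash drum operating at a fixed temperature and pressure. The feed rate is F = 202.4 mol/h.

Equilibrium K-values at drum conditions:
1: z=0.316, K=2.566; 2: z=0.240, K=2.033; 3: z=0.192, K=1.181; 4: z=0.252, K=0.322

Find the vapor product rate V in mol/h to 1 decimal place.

Material balance + equilibrium reduce to Σ zᵢ(Kᵢ−1)/(1+β(Kᵢ−1)) = 0.
Feasibility: ΣzᵢKᵢ = 1.607, Σzᵢ/Kᵢ = 1.186 — both > 1, two phases present.
Newton–Raphson from β = 0.5:
  β = 0.500: g = 0.2144, g' = -0.626 → β = 0.843
  β = 0.843: g = -0.0226, g' = -0.853 → β = 0.816
Converged at β = 0.816.
Then V = β·F = 0.8155·202.4 = 165.1 mol/h and L = F − V = 37.3 mol/h.

V = 165.1 mol/h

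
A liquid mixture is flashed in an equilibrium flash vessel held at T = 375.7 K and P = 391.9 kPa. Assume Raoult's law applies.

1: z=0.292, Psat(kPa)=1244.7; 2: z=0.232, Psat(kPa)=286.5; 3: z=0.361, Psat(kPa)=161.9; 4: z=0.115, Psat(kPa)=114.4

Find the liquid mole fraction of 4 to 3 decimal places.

Raoult's law: Kᵢ = Pᵢˢᵃᵗ/P = Pᵢˢᵃᵗ/391.9.
  K_1 = 1244.7/391.9 = 3.17607, K_2 = 286.5/391.9 = 0.73105, K_3 = 161.9/391.9 = 0.41312, K_4 = 114.4/391.9 = 0.29191
Newton iteration, V/F⁰ = 0.5:
  V/F = 0.500: g = -0.1937, g' = -0.727 → V/F = 0.233
  V/F = 0.233: g = 0.0117, g' = -0.877 → V/F = 0.247
Converged at V/F = 0.247.
Compositions from xᵢ = zᵢ/(1+V/F(Kᵢ−1)), yᵢ = Kᵢxᵢ:
  1: x = 0.190, y = 0.603
  2: x = 0.249, y = 0.182
  3: x = 0.422, y = 0.174
  4: x = 0.139, y = 0.041

x_4 = 0.139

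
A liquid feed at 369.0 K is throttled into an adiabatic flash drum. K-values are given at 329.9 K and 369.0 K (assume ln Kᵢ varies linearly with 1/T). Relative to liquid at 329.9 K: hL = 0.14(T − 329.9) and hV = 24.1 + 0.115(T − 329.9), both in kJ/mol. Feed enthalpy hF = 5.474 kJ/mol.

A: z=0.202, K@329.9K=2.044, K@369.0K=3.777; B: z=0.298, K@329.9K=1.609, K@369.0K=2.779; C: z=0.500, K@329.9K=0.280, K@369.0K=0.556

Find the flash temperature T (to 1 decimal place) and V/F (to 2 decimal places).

Adiabatic flash: solve Rachford–Rice at each trial T, then check hF = ψ·hV(T) + (1−ψ)·hL(T).
  T = 329.9 K: K = (2.044, 1.609, 0.280), RR gives ψ = 0.055, H_out = 1.333 kJ/mol
  T = 369.0 K: K = (3.777, 2.779, 0.556), RR gives ψ = 0.890, H_out = 26.043 kJ/mol
  T = 349.4 K: K = (2.824, 2.146, 0.402), RR gives ψ = 0.476, H_out = 13.971 kJ/mol
  T = 339.6 K: K = (2.412, 1.864, 0.337), RR gives ψ = 0.287, H_out = 8.200 kJ/mol
  T = 334.8 K: K = (2.225, 1.735, 0.308), RR gives ψ = 0.181, H_out = 5.034 kJ/mol
  T = 337.2 K: K = (2.317, 1.799, 0.322), RR gives ψ = 0.236, H_out = 6.660 kJ/mol
Linear interpolation between T = 334.8 (H_out = 5.034) and T = 337.2 (H_out = 6.660) on hF = 5.474 gives T ≈ 335.4 K, at which ψ = 0.20.

T = 335.4 K, V/F = 0.20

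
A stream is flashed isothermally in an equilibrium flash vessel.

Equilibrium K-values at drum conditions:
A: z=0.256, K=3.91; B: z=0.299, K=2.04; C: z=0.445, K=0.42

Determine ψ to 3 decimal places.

Rachford–Rice: g(ψ) = Σ zᵢ(Kᵢ−1)/(1+ψ(Kᵢ−1)) = 0.
Check two-phase: ΣzᵢKᵢ = 1.798 > 1 and Σzᵢ/Kᵢ = 1.272 > 1, so g(0) = 0.798 > 0 and g(1) = -0.272 < 0.
Newton iteration, ψ⁰ = 0.44:
  ψ = 0.440: g = 0.1935, g' = -0.839 → ψ = 0.671
  ψ = 0.671: g = 0.0132, g' = -0.762 → ψ = 0.688
Converged at ψ = 0.688.

ψ = 0.688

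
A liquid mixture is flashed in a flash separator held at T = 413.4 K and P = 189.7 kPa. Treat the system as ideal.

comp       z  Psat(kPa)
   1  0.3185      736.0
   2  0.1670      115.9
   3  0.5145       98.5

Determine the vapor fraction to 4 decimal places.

ψ = 0.4570

Raoult's law: Kᵢ = Pᵢˢᵃᵗ/P = Pᵢˢᵃᵗ/189.7.
  K_1 = 736.0/189.7 = 3.879810, K_2 = 115.9/189.7 = 0.610965, K_3 = 98.5/189.7 = 0.519241
Rachford–Rice: g(ψ) = Σ zᵢ(Kᵢ−1)/(1+ψ(Kᵢ−1)) = 0.
Feasibility: ΣzᵢKᵢ = 1.6049, Σzᵢ/Kᵢ = 1.3463 — both > 1, two phases present.
Newton iteration, ψ⁰ = 0.48:
  ψ = 0.4800: g = -0.01643, g' = -0.7046 → ψ = 0.4567
  ψ = 0.4567: g = 0.00024, g' = -0.7254 → ψ = 0.4570
Converged at ψ = 0.4570.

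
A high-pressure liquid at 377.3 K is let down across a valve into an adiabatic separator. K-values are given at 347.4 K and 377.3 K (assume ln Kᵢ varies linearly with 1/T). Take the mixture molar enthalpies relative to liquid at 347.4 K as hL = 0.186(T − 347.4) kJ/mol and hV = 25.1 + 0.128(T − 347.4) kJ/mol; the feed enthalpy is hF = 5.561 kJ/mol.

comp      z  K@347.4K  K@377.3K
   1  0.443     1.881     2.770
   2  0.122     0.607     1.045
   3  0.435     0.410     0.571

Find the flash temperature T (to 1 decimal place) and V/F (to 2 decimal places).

Adiabatic flash: solve Rachford–Rice at each trial T, then check hF = ψ·hV(T) + (1−ψ)·hL(T).
  T = 347.4 K: K = (1.881, 0.607, 0.410), RR gives ψ = 0.176, H_out = 4.417 kJ/mol
  T = 377.3 K: K = (2.770, 1.045, 0.571), RR gives ψ = 0.909, H_out = 26.796 kJ/mol
  T = 362.4 K: K = (2.302, 0.806, 0.487), RR gives ψ = 0.548, H_out = 16.076 kJ/mol
  T = 354.9 K: K = (2.086, 0.702, 0.448), RR gives ψ = 0.371, H_out = 10.537 kJ/mol
  T = 351.1 K: K = (1.980, 0.652, 0.428), RR gives ψ = 0.275, H_out = 7.543 kJ/mol
  T = 349.2 K: K = (1.929, 0.629, 0.419), RR gives ψ = 0.225, H_out = 5.969 kJ/mol
Linear interpolation between T = 347.4 (H_out = 4.417) and T = 349.2 (H_out = 5.969) on hF = 5.561 gives T ≈ 348.7 K, at which ψ = 0.21.

T = 348.7 K, V/F = 0.21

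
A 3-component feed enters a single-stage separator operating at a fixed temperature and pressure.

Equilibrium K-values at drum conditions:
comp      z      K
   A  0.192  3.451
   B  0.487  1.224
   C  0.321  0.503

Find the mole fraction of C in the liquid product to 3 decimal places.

x_C = 0.517

Newton iteration, ψ⁰ = 0.35:
  ψ = 0.350: g = 0.1613, g' = -0.471 → ψ = 0.692
  ψ = 0.692: g = 0.0257, g' = -0.361 → ψ = 0.763
Converged at ψ = 0.763.
Compositions from xᵢ = zᵢ/(1+ψ(Kᵢ−1)), yᵢ = Kᵢxᵢ:
  A: x = 0.067, y = 0.231
  B: x = 0.416, y = 0.509
  C: x = 0.517, y = 0.260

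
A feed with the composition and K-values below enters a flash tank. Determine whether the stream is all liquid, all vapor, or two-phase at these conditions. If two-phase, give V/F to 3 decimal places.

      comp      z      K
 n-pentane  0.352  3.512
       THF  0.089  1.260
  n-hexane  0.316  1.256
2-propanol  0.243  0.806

all vapor

ΣzᵢKᵢ = 1.941; Σzᵢ/Kᵢ = 0.724.
Since Σzᵢ/Kᵢ < 1 the mixture is above its dew point — single vapor phase.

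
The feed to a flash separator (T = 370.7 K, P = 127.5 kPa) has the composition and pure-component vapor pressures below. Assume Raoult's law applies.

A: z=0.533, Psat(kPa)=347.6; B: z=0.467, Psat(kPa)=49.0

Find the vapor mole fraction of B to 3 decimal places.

Raoult's law: Kᵢ = Pᵢˢᵃᵗ/P = Pᵢˢᵃᵗ/127.5.
  K_A = 347.6/127.5 = 2.72627, K_B = 49.0/127.5 = 0.38431
Material balance + equilibrium reduce to Σ zᵢ(Kᵢ−1)/(1+V/F(Kᵢ−1)) = 0.
Feasibility: ΣzᵢKᵢ = 1.633, Σzᵢ/Kᵢ = 1.411 — both > 1, two phases present.
Binary case is linear: z₁(K₁−1)(1+V/F(K₂−1)) + z₂(K₂−1)(1+V/F(K₁−1)) = 0
⇒ V/F = [z₁(K₁−1)+z₂(K₂−1)] / [−(K₁−1)(K₂−1)] = 0.6326/1.0628 = 0.595
Compositions from xᵢ = zᵢ/(1+V/F(Kᵢ−1)), yᵢ = Kᵢxᵢ:
  A: x = 0.263, y = 0.717
  B: x = 0.737, y = 0.283

y_B = 0.283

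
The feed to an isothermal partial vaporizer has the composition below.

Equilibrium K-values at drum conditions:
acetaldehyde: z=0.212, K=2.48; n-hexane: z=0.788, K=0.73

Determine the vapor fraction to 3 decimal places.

Rachford–Rice: g(ψ) = Σ zᵢ(Kᵢ−1)/(1+ψ(Kᵢ−1)) = 0.
Check two-phase: ΣzᵢKᵢ = 1.101 > 1 and Σzᵢ/Kᵢ = 1.165 > 1, so g(0) = 0.101 > 0 and g(1) = -0.165 < 0.
Binary case is linear: z₁(K₁−1)(1+ψ(K₂−1)) + z₂(K₂−1)(1+ψ(K₁−1)) = 0
⇒ ψ = [z₁(K₁−1)+z₂(K₂−1)] / [−(K₁−1)(K₂−1)] = 0.1010/0.3996 = 0.253

ψ = 0.253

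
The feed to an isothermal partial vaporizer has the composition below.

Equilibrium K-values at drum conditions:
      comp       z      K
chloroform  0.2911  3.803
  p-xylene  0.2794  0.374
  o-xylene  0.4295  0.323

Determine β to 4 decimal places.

β = 0.1901

Material balance + equilibrium reduce to Σ zᵢ(Kᵢ−1)/(1+β(Kᵢ−1)) = 0.
g(0) = ΣzᵢKᵢ − 1 = 0.3503 and g(1) = 1 − Σzᵢ/Kᵢ = -1.1533, so a root lies in (0, 1).
Newton iteration, β⁰ = 0.48:
  β = 0.4800: g = -0.33289, g' = -1.0715 → β = 0.1693
  β = 0.1693: g = 0.02927, g' = -1.4399 → β = 0.1897
  β = 0.1897: g = 0.00067, g' = -1.3751 → β = 0.1901
Converged at β = 0.1901.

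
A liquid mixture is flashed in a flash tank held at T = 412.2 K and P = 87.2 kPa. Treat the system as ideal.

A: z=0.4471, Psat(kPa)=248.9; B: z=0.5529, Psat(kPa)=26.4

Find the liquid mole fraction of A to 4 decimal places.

Raoult's law: Kᵢ = Pᵢˢᵃᵗ/P = Pᵢˢᵃᵗ/87.2.
  K_A = 248.9/87.2 = 2.854358, K_B = 26.4/87.2 = 0.302752
Material balance + equilibrium reduce to Σ zᵢ(Kᵢ−1)/(1+V/F(Kᵢ−1)) = 0.
Feasibility: ΣzᵢKᵢ = 1.4436, Σzᵢ/Kᵢ = 1.9829 — both > 1, two phases present.
Binary case is linear: z₁(K₁−1)(1+V/F(K₂−1)) + z₂(K₂−1)(1+V/F(K₁−1)) = 0
⇒ V/F = [z₁(K₁−1)+z₂(K₂−1)] / [−(K₁−1)(K₂−1)] = 0.44358/1.29295 = 0.3431
Compositions from xᵢ = zᵢ/(1+V/F(Kᵢ−1)), yᵢ = Kᵢxᵢ:
  A: x = 0.2733, y = 0.7800
  B: x = 0.7267, y = 0.2200

x_A = 0.2733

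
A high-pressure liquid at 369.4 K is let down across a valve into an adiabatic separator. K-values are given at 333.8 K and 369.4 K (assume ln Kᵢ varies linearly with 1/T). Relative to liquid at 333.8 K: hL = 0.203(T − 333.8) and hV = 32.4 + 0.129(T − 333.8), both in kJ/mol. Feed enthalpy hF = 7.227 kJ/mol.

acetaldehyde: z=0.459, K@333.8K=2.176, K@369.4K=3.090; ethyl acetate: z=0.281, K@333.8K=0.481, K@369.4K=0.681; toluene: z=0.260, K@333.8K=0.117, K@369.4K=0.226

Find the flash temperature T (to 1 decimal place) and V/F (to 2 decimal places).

T = 335.4 K, V/F = 0.21

Adiabatic flash: solve Rachford–Rice at each trial T, then check hF = ψ·hV(T) + (1−ψ)·hL(T).
  T = 333.8 K: K = (2.176, 0.481, 0.117), RR gives ψ = 0.194, H_out = 6.298 kJ/mol
  T = 369.4 K: K = (3.090, 0.681, 0.226), RR gives ψ = 0.536, H_out = 23.194 kJ/mol
  T = 351.6 K: K = (2.616, 0.577, 0.165), RR gives ψ = 0.380, H_out = 15.435 kJ/mol
  T = 342.7 K: K = (2.392, 0.528, 0.140), RR gives ψ = 0.294, H_out = 11.138 kJ/mol
  T = 338.2 K: K = (2.281, 0.504, 0.128), RR gives ψ = 0.246, H_out = 8.777 kJ/mol
  T = 336.0 K: K = (2.228, 0.492, 0.122), RR gives ψ = 0.221, H_out = 7.561 kJ/mol
Linear interpolation between T = 333.8 (H_out = 6.298) and T = 336.0 (H_out = 7.561) on hF = 7.227 gives T ≈ 335.4 K, at which ψ = 0.21.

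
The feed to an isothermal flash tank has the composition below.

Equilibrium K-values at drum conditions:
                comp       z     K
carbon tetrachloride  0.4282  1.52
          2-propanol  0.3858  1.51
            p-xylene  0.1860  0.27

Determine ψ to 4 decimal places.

Material balance + equilibrium reduce to Σ zᵢ(Kᵢ−1)/(1+ψ(Kᵢ−1)) = 0.
Feasibility: ΣzᵢKᵢ = 1.2836, Σzᵢ/Kᵢ = 1.2261 — both > 1, two phases present.
Newton iteration, ψ⁰ = 0.5:
  ψ = 0.5000: g = 0.11967, g' = -0.3825 → ψ = 0.8129
  ψ = 0.8129: g = -0.03835, g' = -0.7069 → ψ = 0.7586
  ψ = 0.7586: g = -0.00277, g' = -0.6096 → ψ = 0.7541
Converged at ψ = 0.7541.

ψ = 0.7541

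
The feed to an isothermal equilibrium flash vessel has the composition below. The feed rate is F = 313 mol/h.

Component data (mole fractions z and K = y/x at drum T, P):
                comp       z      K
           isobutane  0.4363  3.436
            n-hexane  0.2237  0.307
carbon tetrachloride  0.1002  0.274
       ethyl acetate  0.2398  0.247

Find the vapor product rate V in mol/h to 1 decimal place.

Newton iteration, V/F⁰ = 0.66:
  V/F = 0.6600: g = -0.37677, g' = -1.4776 → V/F = 0.4050
  V/F = 0.4050: g = -0.04337, g' = -1.2511 → V/F = 0.3704
  V/F = 0.3704: g = 0.00030, g' = -1.2702 → V/F = 0.3706
Converged at V/F = 0.3706.
Then V = V/F·F = 0.3706·313 = 116.0 mol/h and L = F − V = 197.0 mol/h.

V = 116.0 mol/h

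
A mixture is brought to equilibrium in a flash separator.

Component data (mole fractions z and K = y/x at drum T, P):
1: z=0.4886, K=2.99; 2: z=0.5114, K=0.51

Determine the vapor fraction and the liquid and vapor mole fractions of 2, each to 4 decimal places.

Newton iteration, ψ⁰ = 0.5:
  ψ = 0.5000: g = 0.15547, g' = -0.7016 → ψ = 0.7216
  ψ = 0.7216: g = 0.01149, g' = -0.6199 → ψ = 0.7401
  ψ = 0.7401: g = 0.00001, g' = -0.6187 → ψ = 0.7402
Converged at ψ = 0.7402.
Compositions from xᵢ = zᵢ/(1+ψ(Kᵢ−1)), yᵢ = Kᵢxᵢ:
  1: x = 0.1976, y = 0.5908
  2: x = 0.8024, y = 0.4092

ψ = 0.7402, x_2 = 0.8024, y_2 = 0.4092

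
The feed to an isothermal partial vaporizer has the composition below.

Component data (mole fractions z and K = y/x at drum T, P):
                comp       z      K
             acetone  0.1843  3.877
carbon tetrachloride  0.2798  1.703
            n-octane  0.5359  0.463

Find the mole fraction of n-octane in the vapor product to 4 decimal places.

Rachford–Rice: g(V/F) = Σ zᵢ(Kᵢ−1)/(1+V/F(Kᵢ−1)) = 0.
g(0) = ΣzᵢKᵢ − 1 = 0.4392 and g(1) = 1 − Σzᵢ/Kᵢ = -0.3693, so a root lies in (0, 1).
Newton iteration, V/F⁰ = 0.42:
  V/F = 0.4200: g = 0.02038, g' = -0.6529 → V/F = 0.4512
  V/F = 0.4512: g = 0.00025, g' = -0.6377 → V/F = 0.4516
Converged at V/F = 0.4516.
Compositions from xᵢ = zᵢ/(1+V/F(Kᵢ−1)), yᵢ = Kᵢxᵢ:
  acetone: x = 0.0802, y = 0.3108
  carbon tetrachloride: x = 0.2124, y = 0.3617
  n-octane: x = 0.7075, y = 0.3276

y_n-octane = 0.3276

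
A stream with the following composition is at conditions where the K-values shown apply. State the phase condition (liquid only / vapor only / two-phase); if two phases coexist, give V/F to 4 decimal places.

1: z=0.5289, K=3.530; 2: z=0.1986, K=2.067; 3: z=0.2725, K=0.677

ΣzᵢKᵢ = 2.4620; Σzᵢ/Kᵢ = 0.6484.
Since Σzᵢ/Kᵢ < 1 the mixture is above its dew point — single vapor phase.

vapor only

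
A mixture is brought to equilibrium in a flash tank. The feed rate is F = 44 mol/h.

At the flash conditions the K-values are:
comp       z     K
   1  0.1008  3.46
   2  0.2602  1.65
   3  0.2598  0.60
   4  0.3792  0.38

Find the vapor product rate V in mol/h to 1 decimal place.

Iterate (Newton) starting at β = 0.51:
  β = 0.5100: g = -0.23737, g' = -0.5594 → β = 0.0856
  β = 0.0856: g = 0.00913, g' = -0.7220 → β = 0.0983
  β = 0.0983: g = 0.00012, g' = -0.7030 → β = 0.0985
Converged at β = 0.0985.
Then V = β·F = 0.0985·44 = 4.3 mol/h and L = F − V = 39.7 mol/h.

V = 4.3 mol/h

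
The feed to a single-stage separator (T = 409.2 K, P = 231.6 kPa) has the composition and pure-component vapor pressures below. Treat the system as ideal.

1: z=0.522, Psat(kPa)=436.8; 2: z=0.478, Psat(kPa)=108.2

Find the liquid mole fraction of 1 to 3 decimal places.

Raoult's law: Kᵢ = Pᵢˢᵃᵗ/P = Pᵢˢᵃᵗ/231.6.
  K_1 = 436.8/231.6 = 1.88601, K_2 = 108.2/231.6 = 0.46718
Binary case is linear: z₁(K₁−1)(1+ψ(K₂−1)) + z₂(K₂−1)(1+ψ(K₁−1)) = 0
⇒ ψ = [z₁(K₁−1)+z₂(K₂−1)] / [−(K₁−1)(K₂−1)] = 0.2078/0.4721 = 0.440
Compositions from xᵢ = zᵢ/(1+ψ(Kᵢ−1)), yᵢ = Kᵢxᵢ:
  1: x = 0.376, y = 0.708
  2: x = 0.624, y = 0.292

x_1 = 0.376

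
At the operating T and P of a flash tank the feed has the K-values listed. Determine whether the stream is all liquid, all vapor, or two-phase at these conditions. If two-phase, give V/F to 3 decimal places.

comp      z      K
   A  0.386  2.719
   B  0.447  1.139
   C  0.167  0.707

all vapor

ΣzᵢKᵢ = 1.677; Σzᵢ/Kᵢ = 0.771.
Since Σzᵢ/Kᵢ < 1 the mixture is above its dew point — single vapor phase.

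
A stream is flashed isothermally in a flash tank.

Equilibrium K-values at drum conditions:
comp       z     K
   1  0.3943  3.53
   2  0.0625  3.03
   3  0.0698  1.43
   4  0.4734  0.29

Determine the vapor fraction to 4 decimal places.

Let ψ = V/F and solve Σ zᵢ(Kᵢ−1)/(1+ψ(Kᵢ−1)) = 0.
Feasibility: ΣzᵢKᵢ = 1.8184, Σzᵢ/Kᵢ = 1.8136 — both > 1, two phases present.
Newton–Raphson from ψ = 0.63:
  ψ = 0.6300: g = -0.14425, g' = -1.2139 → ψ = 0.5112
  ψ = 0.5112: g = -0.00571, g' = -1.1386 → ψ = 0.5061
Converged at ψ = 0.5061.

ψ = 0.5061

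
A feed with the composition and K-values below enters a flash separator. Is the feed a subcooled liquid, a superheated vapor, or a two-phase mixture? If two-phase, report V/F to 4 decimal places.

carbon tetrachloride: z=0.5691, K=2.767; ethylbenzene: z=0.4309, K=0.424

two-phase, V/F = 0.7442

ΣzᵢKᵢ = 1.7574; Σzᵢ/Kᵢ = 1.2219.
Both exceed 1, so a two-phase solution exists.
Let ψ = V/F and solve Σ zᵢ(Kᵢ−1)/(1+ψ(Kᵢ−1)) = 0.
Binary case is linear: z₁(K₁−1)(1+ψ(K₂−1)) + z₂(K₂−1)(1+ψ(K₁−1)) = 0
⇒ ψ = [z₁(K₁−1)+z₂(K₂−1)] / [−(K₁−1)(K₂−1)] = 0.75740/1.01779 = 0.7442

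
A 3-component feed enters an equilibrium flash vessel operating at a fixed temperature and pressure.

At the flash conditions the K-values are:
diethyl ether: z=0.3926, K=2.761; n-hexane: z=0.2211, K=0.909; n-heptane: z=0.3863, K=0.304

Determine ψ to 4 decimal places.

ψ = 0.4156

Rachford–Rice: g(ψ) = Σ zᵢ(Kᵢ−1)/(1+ψ(Kᵢ−1)) = 0.
Feasibility: ΣzᵢKᵢ = 1.4024, Σzᵢ/Kᵢ = 1.6562 — both > 1, two phases present.
Newton iteration, ψ⁰ = 0.5:
  ψ = 0.5000: g = -0.06580, g' = -0.7865 → ψ = 0.4163
  ψ = 0.4163: g = -0.00057, g' = -0.7783 → ψ = 0.4156
Converged at ψ = 0.4156.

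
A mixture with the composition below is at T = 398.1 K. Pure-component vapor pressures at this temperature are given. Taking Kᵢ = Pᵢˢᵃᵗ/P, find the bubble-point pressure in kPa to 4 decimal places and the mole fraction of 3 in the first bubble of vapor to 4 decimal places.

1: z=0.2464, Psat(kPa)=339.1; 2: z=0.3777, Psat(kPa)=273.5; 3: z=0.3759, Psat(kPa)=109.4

Pbub = 227.9787 kPa, y_3 = 0.1804

At the bubble point ψ → 0, so ΣzᵢKᵢ = 1 with Kᵢ = Pᵢˢᵃᵗ/P ⇒ P = ΣzᵢPᵢˢᵃᵗ.
P = 0.2464·339.1 + 0.3777·273.5 + 0.3759·109.4 = 227.9787 kPa
yᵢ = zᵢPᵢˢᵃᵗ/P ⇒ y_3 = 0.3759·109.4/227.9787 = 0.1804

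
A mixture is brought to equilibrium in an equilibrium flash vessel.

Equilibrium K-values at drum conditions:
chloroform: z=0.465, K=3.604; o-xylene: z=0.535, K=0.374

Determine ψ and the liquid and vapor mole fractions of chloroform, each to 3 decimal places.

Rachford–Rice: g(ψ) = Σ zᵢ(Kᵢ−1)/(1+ψ(Kᵢ−1)) = 0.
g(0) = ΣzᵢKᵢ − 1 = 0.876 and g(1) = 1 − Σzᵢ/Kᵢ = -0.560, so a root lies in (0, 1).
Newton–Raphson from ψ = 0.68:
  ψ = 0.680: g = -0.1461, g' = -1.046 → ψ = 0.540
  ψ = 0.540: g = -0.0031, g' = -1.023 → ψ = 0.537
Converged at ψ = 0.537.
Compositions from xᵢ = zᵢ/(1+ψ(Kᵢ−1)), yᵢ = Kᵢxᵢ:
  chloroform: x = 0.194, y = 0.698
  o-xylene: x = 0.806, y = 0.302

ψ = 0.537, x_chloroform = 0.194, y_chloroform = 0.698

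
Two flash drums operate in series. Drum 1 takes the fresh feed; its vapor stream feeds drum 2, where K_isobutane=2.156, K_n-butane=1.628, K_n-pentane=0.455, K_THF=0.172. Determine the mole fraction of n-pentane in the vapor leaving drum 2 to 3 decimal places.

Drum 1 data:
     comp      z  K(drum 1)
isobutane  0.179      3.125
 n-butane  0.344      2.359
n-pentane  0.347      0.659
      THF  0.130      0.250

Drum 1:
Rachford–Rice: g(ψ₁) = Σ zᵢ(Kᵢ−1)/(1+ψ₁(Kᵢ−1)) = 0.
Feasibility: ΣzᵢKᵢ = 1.632, Σzᵢ/Kᵢ = 1.250 — both > 1, two phases present.
Newton–Raphson from ψ₁ = 0.57:
  ψ₁ = 0.570: g = 0.1183, g' = -0.652 → ψ₁ = 0.751
  ψ₁ = 0.751: g = -0.0046, g' = -0.732 → ψ₁ = 0.745
Converged at ψ₁ = 0.745.
Drum-1 compositions:
  isobutane: x = 0.069, y = 0.217
  n-butane: x = 0.171, y = 0.403
  n-pentane: x = 0.465, y = 0.307
  THF: x = 0.295, y = 0.074
Drum-2 feed = drum-1 vapor: z₂ = (0.2166, 0.4032, 0.3065, 0.0736).
Drum 2:
Material balance + equilibrium reduce to Σ zᵢ(Kᵢ−1)/(1+ψ₂(Kᵢ−1)) = 0.
Feasibility: ΣzᵢKᵢ = 1.276, Σzᵢ/Kᵢ = 1.450 — both > 1, two phases present.
Iterate (Newton) starting at ψ₂ = 0.5:
  ψ₂ = 0.500: g = 0.0177, g' = -0.527 → ψ₂ = 0.533
Converged at ψ₂ = 0.533.
  isobutane: x = 0.134, y = 0.289
  n-butane: x = 0.302, y = 0.492
  n-pentane: x = 0.432, y = 0.197
  THF: x = 0.132, y = 0.023

y_n-pentane (drum 2) = 0.197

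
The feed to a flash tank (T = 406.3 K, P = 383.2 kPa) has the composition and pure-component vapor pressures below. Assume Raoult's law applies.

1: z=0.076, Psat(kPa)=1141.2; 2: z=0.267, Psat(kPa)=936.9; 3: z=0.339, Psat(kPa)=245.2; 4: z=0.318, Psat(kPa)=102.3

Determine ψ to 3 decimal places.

ψ = 0.203

Raoult's law: Kᵢ = Pᵢˢᵃᵗ/P = Pᵢˢᵃᵗ/383.2.
  K_1 = 1141.2/383.2 = 2.97808, K_2 = 936.9/383.2 = 2.44494, K_3 = 245.2/383.2 = 0.63987, K_4 = 102.3/383.2 = 0.26696
Material balance + equilibrium reduce to Σ zᵢ(Kᵢ−1)/(1+ψ(Kᵢ−1)) = 0.
Feasibility: ΣzᵢKᵢ = 1.181, Σzᵢ/Kᵢ = 1.856 — both > 1, two phases present.
Iterate (Newton) starting at ψ = 0.45:
  ψ = 0.450: g = -0.1802, g' = -0.731 → ψ = 0.203
Converged at ψ = 0.203.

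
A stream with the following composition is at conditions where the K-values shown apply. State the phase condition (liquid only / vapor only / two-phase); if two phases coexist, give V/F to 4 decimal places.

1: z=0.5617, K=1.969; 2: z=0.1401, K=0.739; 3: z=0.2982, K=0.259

two-phase, V/F = 0.4595

ΣzᵢKᵢ = 1.2868; Σzᵢ/Kᵢ = 1.6262.
Both exceed 1, so a two-phase solution exists.
Let ψ = V/F and solve Σ zᵢ(Kᵢ−1)/(1+ψ(Kᵢ−1)) = 0.
Newton–Raphson from ψ = 0.5:
  ψ = 0.5000: g = -0.02643, g' = -0.6651 → ψ = 0.4603
  ψ = 0.4603: g = -0.00049, g' = -0.6417 → ψ = 0.4595
Converged at ψ = 0.4595.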